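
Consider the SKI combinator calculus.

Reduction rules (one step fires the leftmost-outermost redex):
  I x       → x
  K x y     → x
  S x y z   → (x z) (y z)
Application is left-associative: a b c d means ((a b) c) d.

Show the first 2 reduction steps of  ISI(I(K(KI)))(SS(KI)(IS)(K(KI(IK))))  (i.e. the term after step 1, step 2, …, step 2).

  start: ISI(I(K(KI)))(SS(KI)(IS)(K(KI(IK))))
  [1] SI(I(K(KI)))(SS(KI)(IS)(K(KI(IK))))
  [2] I(SS(KI)(IS)(K(KI(IK))))(I(K(KI))(SS(KI)(IS)(K(KI(IK)))))

Answer: after 2 steps: I(SS(KI)(IS)(K(KI(IK))))(I(K(KI))(SS(KI)(IS)(K(KI(IK)))))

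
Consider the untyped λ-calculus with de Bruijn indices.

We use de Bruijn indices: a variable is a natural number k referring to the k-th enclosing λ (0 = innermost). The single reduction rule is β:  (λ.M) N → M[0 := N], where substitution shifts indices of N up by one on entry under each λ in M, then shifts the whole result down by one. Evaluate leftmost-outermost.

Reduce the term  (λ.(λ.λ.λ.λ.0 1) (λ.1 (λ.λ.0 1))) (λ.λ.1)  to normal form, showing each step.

Answer: normal form = λ.λ.λ.0 1  (in 2 steps)

Reduction:
  start: (λ.(λ.λ.λ.λ.0 1) (λ.1 (λ.λ.0 1))) (λ.λ.1)
  →1  (λ.λ.λ.λ.0 1) (λ.(λ.λ.1) (λ.λ.0 1))
  →2  λ.λ.λ.0 1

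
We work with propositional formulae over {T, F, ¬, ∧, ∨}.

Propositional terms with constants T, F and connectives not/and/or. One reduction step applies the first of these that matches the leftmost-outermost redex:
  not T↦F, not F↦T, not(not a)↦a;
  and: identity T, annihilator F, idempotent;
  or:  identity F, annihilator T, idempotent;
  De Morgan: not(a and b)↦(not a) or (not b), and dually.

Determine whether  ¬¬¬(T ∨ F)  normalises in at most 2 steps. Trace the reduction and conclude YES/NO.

Answer: NO — after 2 steps the term is ¬T ∧ ¬F, not yet normal

Reduction:
  start: ¬¬¬(T ∨ F)
  [1] ¬(T ∨ F)
  [2] ¬T ∧ ¬F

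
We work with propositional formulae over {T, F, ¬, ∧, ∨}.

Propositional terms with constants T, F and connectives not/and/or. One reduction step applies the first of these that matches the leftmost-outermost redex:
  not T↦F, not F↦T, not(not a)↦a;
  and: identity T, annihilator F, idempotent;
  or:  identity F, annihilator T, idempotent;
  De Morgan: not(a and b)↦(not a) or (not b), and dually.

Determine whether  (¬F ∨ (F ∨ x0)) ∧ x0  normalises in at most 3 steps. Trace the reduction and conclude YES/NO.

Answer: YES — reaches normal form x0 in 3 ≤ 3 steps

Working:
  start: (¬F ∨ (F ∨ x0)) ∧ x0
  →1  (T ∨ (F ∨ x0)) ∧ x0
  →2  T ∧ x0
  →3  x0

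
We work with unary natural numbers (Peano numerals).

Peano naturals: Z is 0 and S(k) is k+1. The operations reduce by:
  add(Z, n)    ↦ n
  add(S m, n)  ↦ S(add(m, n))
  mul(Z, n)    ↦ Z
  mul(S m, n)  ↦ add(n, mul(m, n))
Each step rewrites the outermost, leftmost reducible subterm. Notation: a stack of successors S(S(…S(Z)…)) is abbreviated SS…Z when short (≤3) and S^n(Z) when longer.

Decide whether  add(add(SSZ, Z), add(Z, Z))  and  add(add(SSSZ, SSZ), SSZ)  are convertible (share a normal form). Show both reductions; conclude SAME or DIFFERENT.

Term A:
  start: add(add(SSZ, Z), add(Z, Z))
  step 1: add(S(add(SZ, Z)), add(Z, Z))
  step 2: S(add(add(SZ, Z), add(Z, Z)))
  step 3: S(add(S(add(Z, Z)), add(Z, Z)))
  step 4: S(S(add(add(Z, Z), add(Z, Z))))
  step 5: S(S(add(Z, add(Z, Z))))
  step 6: S(S(add(Z, Z)))
  step 7: SSZ

Term B:
  start: add(add(SSSZ, SSZ), SSZ)
  step 1: add(S(add(SSZ, SSZ)), SSZ)
  step 2: S(add(add(SSZ, SSZ), SSZ))
  step 3: S(add(S(add(SZ, SSZ)), SSZ))
  step 4: S(S(add(add(SZ, SSZ), SSZ)))
  step 5: S(S(add(S(add(Z, SSZ)), SSZ)))
  step 6: S(S(S(add(add(Z, SSZ), SSZ))))
  step 7: S(S(S(add(SSZ, SSZ))))
  step 8: S(S(S(S(add(SZ, SSZ)))))
  step 9: S(S(S(S(S(add(Z, SSZ))))))
  step 10: S^7(Z)

Answer: DIFFERENT — A ⇓ SSZ, B ⇓ S^7(Z)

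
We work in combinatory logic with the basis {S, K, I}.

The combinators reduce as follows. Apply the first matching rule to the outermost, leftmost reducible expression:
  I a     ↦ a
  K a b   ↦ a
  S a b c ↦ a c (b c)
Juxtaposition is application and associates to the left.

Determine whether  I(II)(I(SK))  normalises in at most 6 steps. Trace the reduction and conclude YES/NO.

Answer: YES — reaches normal form SK in 4 ≤ 6 steps

Reduction:
  start: I(II)(I(SK))
  →1  II(I(SK))
  →2  I(I(SK))
  →3  I(SK)
  →4  SK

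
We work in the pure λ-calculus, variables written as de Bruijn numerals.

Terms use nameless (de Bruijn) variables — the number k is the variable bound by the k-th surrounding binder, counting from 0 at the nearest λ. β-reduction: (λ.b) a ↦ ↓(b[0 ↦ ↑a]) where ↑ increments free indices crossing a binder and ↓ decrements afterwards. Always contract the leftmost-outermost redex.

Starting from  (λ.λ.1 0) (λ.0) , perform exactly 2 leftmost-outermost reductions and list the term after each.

Answer: after 2 steps: λ.0

Reduction:
  start: (λ.λ.1 0) (λ.0)
  step 1: λ.(λ.0) 0
  step 2: λ.0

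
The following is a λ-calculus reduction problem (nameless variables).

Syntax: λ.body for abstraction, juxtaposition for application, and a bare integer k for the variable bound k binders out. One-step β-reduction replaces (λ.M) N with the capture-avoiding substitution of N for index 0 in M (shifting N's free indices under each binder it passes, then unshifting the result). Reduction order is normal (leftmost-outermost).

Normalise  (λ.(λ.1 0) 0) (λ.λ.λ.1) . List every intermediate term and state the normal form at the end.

  start: (λ.(λ.1 0) 0) (λ.λ.λ.1)
  step 1: (λ.(λ.λ.λ.1) 0) (λ.λ.λ.1)
  step 2: (λ.λ.λ.1) (λ.λ.λ.1)
  step 3: λ.λ.1

Answer: normal form = λ.λ.1  (in 3 steps)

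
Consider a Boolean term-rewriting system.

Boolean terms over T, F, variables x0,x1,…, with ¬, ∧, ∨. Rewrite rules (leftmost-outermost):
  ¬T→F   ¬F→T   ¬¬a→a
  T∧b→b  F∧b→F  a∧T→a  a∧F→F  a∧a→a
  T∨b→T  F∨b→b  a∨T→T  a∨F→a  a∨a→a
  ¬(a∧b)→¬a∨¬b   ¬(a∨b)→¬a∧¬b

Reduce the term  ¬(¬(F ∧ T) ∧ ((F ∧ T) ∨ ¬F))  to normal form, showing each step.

  start: ¬(¬(F ∧ T) ∧ ((F ∧ T) ∨ ¬F))
  step 1: ¬¬(F ∧ T) ∨ ¬((F ∧ T) ∨ ¬F)
  step 2: (F ∧ T) ∨ ¬((F ∧ T) ∨ ¬F)
  step 3: F ∨ ¬((F ∧ T) ∨ ¬F)
  step 4: ¬((F ∧ T) ∨ ¬F)
  step 5: ¬(F ∧ T) ∧ ¬¬F
  step 6: (¬F ∨ ¬T) ∧ ¬¬F
  step 7: (T ∨ ¬T) ∧ ¬¬F
  step 8: T ∧ ¬¬F
  step 9: ¬¬F
  step 10: F

Answer: normal form = F  (in 10 steps)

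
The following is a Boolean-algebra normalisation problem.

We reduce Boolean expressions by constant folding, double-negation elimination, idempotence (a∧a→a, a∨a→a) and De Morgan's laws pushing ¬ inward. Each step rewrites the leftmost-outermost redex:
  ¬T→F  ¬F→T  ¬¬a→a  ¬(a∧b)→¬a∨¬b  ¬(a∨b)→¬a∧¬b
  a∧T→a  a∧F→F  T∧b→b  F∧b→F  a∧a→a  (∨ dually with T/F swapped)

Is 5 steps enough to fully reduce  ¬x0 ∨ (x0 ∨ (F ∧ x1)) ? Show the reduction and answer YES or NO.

  start: ¬x0 ∨ (x0 ∨ (F ∧ x1))
  →1  ¬x0 ∨ (x0 ∨ F)
  →2  ¬x0 ∨ x0

Answer: YES — reaches normal form ¬x0 ∨ x0 in 2 ≤ 5 steps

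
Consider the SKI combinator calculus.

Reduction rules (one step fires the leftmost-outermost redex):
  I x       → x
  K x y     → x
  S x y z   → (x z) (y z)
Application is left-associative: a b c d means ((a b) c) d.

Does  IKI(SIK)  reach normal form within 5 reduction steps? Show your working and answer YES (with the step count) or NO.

Answer: YES — reaches normal form I in 2 ≤ 5 steps

Working:
  start: IKI(SIK)
  [1] KI(SIK)
  [2] I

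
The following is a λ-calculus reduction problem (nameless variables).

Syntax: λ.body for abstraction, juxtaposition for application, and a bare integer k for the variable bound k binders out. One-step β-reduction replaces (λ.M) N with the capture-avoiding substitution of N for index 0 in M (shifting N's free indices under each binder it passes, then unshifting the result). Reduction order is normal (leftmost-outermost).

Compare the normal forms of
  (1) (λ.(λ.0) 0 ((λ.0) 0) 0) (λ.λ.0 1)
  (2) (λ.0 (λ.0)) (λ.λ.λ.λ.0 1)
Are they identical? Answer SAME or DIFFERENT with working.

Term A:
  start: (λ.(λ.0) 0 ((λ.0) 0) 0) (λ.λ.0 1)
  [1] (λ.0) (λ.λ.0 1) ((λ.0) (λ.λ.0 1)) (λ.λ.0 1)
  [2] (λ.λ.0 1) ((λ.0) (λ.λ.0 1)) (λ.λ.0 1)
  [3] (λ.0 ((λ.0) (λ.λ.0 1))) (λ.λ.0 1)
  [4] (λ.λ.0 1) ((λ.0) (λ.λ.0 1))
  [5] λ.0 ((λ.0) (λ.λ.0 1))
  [6] λ.0 (λ.λ.0 1)

Term B:
  start: (λ.0 (λ.0)) (λ.λ.λ.λ.0 1)
  [1] (λ.λ.λ.λ.0 1) (λ.0)
  [2] λ.λ.λ.0 1

Answer: DIFFERENT — A ⇓ λ.0 (λ.λ.0 1), B ⇓ λ.λ.λ.0 1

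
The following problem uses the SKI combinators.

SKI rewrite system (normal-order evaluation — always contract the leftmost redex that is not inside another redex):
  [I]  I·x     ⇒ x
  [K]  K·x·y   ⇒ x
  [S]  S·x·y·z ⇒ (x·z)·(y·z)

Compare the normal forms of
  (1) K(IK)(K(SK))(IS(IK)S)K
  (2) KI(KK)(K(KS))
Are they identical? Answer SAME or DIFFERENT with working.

Answer: DIFFERENT — A ⇓ SKS, B ⇓ K(KS)

Derivation:
Term A:
  start: K(IK)(K(SK))(IS(IK)S)K
  →1  IK(IS(IK)S)K
  →2  K(IS(IK)S)K
  →3  IS(IK)S
  →4  S(IK)S
  →5  SKS

Term B:
  start: KI(KK)(K(KS))
  →1  I(K(KS))
  →2  K(KS)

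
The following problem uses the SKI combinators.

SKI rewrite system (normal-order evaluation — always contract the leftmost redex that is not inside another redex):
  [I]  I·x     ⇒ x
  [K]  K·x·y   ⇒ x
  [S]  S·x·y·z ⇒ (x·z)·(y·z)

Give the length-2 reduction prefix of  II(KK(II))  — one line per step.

  start: II(KK(II))
  step 1: I(KK(II))
  step 2: KK(II)

Answer: after 2 steps: KK(II)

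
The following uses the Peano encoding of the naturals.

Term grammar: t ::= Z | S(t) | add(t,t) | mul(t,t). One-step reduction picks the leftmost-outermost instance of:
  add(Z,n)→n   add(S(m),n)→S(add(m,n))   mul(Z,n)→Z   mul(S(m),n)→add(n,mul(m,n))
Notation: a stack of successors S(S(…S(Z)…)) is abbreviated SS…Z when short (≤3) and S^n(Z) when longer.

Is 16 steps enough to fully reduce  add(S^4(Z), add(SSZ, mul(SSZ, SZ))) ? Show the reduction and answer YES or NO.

Answer: YES — reaches normal form S^8(Z) in 15 ≤ 16 steps

Working:
  start: add(S^4(Z), add(SSZ, mul(SSZ, SZ)))
  →1  S(add(SSSZ, add(SSZ, mul(SSZ, SZ))))
  →2  S(S(add(SSZ, add(SSZ, mul(SSZ, SZ)))))
  →3  S(S(S(add(SZ, add(SSZ, mul(SSZ, SZ))))))
  →4  S(S(S(S(add(Z, add(SSZ, mul(SSZ, SZ)))))))
  →5  S(S(S(S(add(SSZ, mul(SSZ, SZ))))))
  →6  S(S(S(S(S(add(SZ, mul(SSZ, SZ)))))))
  →7  S(S(S(S(S(S(add(Z, mul(SSZ, SZ))))))))
  →8  S(S(S(S(S(S(mul(SSZ, SZ)))))))
  →9  S(S(S(S(S(S(add(SZ, mul(SZ, SZ))))))))
  →10  S(S(S(S(S(S(S(add(Z, mul(SZ, SZ)))))))))
  →11  S(S(S(S(S(S(S(mul(SZ, SZ))))))))
  →12  S(S(S(S(S(S(S(add(SZ, mul(Z, SZ)))))))))
  →13  S(S(S(S(S(S(S(S(add(Z, mul(Z, SZ))))))))))
  →14  S(S(S(S(S(S(S(S(mul(Z, SZ)))))))))
  →15  S^8(Z)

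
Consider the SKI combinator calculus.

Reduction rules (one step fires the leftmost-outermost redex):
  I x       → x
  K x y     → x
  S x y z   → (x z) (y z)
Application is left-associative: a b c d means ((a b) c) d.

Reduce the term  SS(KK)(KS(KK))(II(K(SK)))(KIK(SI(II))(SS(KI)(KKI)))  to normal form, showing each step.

  start: SS(KK)(KS(KK))(II(K(SK)))(KIK(SI(II))(SS(KI)(KKI)))
  [1] S(KS(KK))(KK(KS(KK)))(II(K(SK)))(KIK(SI(II))(SS(KI)(KKI)))
  [2] KS(KK)(II(K(SK)))(KK(KS(KK))(II(K(SK))))(KIK(SI(II))(SS(KI)(KKI)))
  [3] S(II(K(SK)))(KK(KS(KK))(II(K(SK))))(KIK(SI(II))(SS(KI)(KKI)))
  [4] II(K(SK))(KIK(SI(II))(SS(KI)(KKI)))(KK(KS(KK))(II(K(SK)))(KIK(SI(II))(SS(KI)(KKI))))
  [5] I(K(SK))(KIK(SI(II))(SS(KI)(KKI)))(KK(KS(KK))(II(K(SK)))(KIK(SI(II))(SS(KI)(KKI))))
  [6] K(SK)(KIK(SI(II))(SS(KI)(KKI)))(KK(KS(KK))(II(K(SK)))(KIK(SI(II))(SS(KI)(KKI))))
  [7] SK(KK(KS(KK))(II(K(SK)))(KIK(SI(II))(SS(KI)(KKI))))
  [8] SK(K(II(K(SK)))(KIK(SI(II))(SS(KI)(KKI))))
  [9] SK(II(K(SK)))
  [10] SK(I(K(SK)))
  [11] SK(K(SK))

Answer: normal form = SK(K(SK))  (in 11 steps)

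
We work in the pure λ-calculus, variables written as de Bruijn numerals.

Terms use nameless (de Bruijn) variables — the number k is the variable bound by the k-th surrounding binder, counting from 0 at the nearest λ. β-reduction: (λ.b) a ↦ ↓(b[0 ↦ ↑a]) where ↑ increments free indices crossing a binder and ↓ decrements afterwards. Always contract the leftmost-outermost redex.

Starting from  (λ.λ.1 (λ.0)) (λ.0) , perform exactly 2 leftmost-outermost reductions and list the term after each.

  start: (λ.λ.1 (λ.0)) (λ.0)
  step 1: λ.(λ.0) (λ.0)
  step 2: λ.λ.0

Answer: after 2 steps: λ.λ.0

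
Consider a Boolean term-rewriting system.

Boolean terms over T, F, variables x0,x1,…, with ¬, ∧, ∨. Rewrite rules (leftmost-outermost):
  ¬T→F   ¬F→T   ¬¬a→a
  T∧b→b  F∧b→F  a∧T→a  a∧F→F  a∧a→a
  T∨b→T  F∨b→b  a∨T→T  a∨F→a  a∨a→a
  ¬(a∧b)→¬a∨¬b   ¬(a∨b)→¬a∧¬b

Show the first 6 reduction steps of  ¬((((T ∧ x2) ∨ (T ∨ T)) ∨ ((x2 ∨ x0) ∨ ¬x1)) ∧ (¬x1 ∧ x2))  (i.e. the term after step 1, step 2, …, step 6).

  start: ¬((((T ∧ x2) ∨ (T ∨ T)) ∨ ((x2 ∨ x0) ∨ ¬x1)) ∧ (¬x1 ∧ x2))
  step 1: ¬(((T ∧ x2) ∨ (T ∨ T)) ∨ ((x2 ∨ x0) ∨ ¬x1)) ∨ ¬(¬x1 ∧ x2)
  step 2: (¬((T ∧ x2) ∨ (T ∨ T)) ∧ ¬((x2 ∨ x0) ∨ ¬x1)) ∨ ¬(¬x1 ∧ x2)
  step 3: ((¬(T ∧ x2) ∧ ¬(T ∨ T)) ∧ ¬((x2 ∨ x0) ∨ ¬x1)) ∨ ¬(¬x1 ∧ x2)
  step 4: (((¬T ∨ ¬x2) ∧ ¬(T ∨ T)) ∧ ¬((x2 ∨ x0) ∨ ¬x1)) ∨ ¬(¬x1 ∧ x2)
  step 5: (((F ∨ ¬x2) ∧ ¬(T ∨ T)) ∧ ¬((x2 ∨ x0) ∨ ¬x1)) ∨ ¬(¬x1 ∧ x2)
  step 6: ((¬x2 ∧ ¬(T ∨ T)) ∧ ¬((x2 ∨ x0) ∨ ¬x1)) ∨ ¬(¬x1 ∧ x2)

Answer: after 6 steps: ((¬x2 ∧ ¬(T ∨ T)) ∧ ¬((x2 ∨ x0) ∨ ¬x1)) ∨ ¬(¬x1 ∧ x2)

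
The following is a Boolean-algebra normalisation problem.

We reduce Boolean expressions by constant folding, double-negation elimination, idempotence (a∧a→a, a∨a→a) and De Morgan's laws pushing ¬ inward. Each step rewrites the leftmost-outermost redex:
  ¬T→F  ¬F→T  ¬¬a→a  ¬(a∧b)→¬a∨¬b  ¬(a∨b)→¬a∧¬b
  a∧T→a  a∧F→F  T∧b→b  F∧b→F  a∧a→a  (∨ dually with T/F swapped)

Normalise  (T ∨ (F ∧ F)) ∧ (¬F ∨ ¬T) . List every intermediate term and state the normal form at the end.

  start: (T ∨ (F ∧ F)) ∧ (¬F ∨ ¬T)
  [1] T ∧ (¬F ∨ ¬T)
  [2] ¬F ∨ ¬T
  [3] T ∨ ¬T
  [4] T

Answer: normal form = T  (in 4 steps)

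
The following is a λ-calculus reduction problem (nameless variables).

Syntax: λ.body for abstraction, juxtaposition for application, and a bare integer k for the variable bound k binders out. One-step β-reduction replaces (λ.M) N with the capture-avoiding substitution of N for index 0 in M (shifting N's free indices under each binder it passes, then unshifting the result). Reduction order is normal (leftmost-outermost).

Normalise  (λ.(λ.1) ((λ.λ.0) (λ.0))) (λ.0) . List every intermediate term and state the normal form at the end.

Answer: normal form = λ.0  (in 2 steps)

Working:
  start: (λ.(λ.1) ((λ.λ.0) (λ.0))) (λ.0)
  [1] (λ.λ.0) ((λ.λ.0) (λ.0))
  [2] λ.0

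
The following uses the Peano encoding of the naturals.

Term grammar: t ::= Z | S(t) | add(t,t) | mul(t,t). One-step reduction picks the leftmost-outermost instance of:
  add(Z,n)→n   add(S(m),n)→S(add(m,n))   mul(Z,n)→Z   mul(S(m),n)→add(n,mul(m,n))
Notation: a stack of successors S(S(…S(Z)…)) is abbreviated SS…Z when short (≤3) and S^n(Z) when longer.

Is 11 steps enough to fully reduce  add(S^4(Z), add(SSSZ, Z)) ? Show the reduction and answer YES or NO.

Answer: YES — reaches normal form S^7(Z) in 9 ≤ 11 steps

Reduction:
  start: add(S^4(Z), add(SSSZ, Z))
  [1] S(add(SSSZ, add(SSSZ, Z)))
  [2] S(S(add(SSZ, add(SSSZ, Z))))
  [3] S(S(S(add(SZ, add(SSSZ, Z)))))
  [4] S(S(S(S(add(Z, add(SSSZ, Z))))))
  [5] S(S(S(S(add(SSSZ, Z)))))
  [6] S(S(S(S(S(add(SSZ, Z))))))
  [7] S(S(S(S(S(S(add(SZ, Z)))))))
  [8] S(S(S(S(S(S(S(add(Z, Z))))))))
  [9] S^7(Z)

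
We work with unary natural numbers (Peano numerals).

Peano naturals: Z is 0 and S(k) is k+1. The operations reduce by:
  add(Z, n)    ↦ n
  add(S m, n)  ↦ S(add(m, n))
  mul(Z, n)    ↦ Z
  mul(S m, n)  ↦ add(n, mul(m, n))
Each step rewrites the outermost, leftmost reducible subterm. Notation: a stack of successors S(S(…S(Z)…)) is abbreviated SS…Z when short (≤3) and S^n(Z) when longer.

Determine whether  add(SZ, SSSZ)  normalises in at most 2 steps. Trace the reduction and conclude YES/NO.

  start: add(SZ, SSSZ)
  step 1: S(add(Z, SSSZ))
  step 2: S^4(Z)

Answer: YES — reaches normal form S^4(Z) in 2 ≤ 2 steps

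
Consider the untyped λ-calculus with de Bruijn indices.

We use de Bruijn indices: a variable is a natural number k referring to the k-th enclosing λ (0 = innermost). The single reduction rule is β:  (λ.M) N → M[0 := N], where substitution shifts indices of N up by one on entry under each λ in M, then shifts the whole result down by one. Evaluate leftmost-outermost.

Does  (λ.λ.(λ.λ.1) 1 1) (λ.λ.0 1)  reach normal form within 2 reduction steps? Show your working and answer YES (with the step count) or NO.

Answer: NO — after 2 steps the term is λ.(λ.λ.λ.0 1) (λ.λ.0 1), not yet normal

Derivation:
  start: (λ.λ.(λ.λ.1) 1 1) (λ.λ.0 1)
  →1  λ.(λ.λ.1) (λ.λ.0 1) (λ.λ.0 1)
  →2  λ.(λ.λ.λ.0 1) (λ.λ.0 1)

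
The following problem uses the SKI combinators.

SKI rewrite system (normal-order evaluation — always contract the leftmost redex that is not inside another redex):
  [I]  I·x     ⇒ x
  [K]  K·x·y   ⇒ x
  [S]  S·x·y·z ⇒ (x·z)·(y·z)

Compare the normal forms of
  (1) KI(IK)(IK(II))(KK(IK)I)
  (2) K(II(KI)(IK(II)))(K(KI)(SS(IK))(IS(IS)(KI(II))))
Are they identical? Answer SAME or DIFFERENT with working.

Term A:
  start: KI(IK)(IK(II))(KK(IK)I)
  →1  I(IK(II))(KK(IK)I)
  →2  IK(II)(KK(IK)I)
  →3  K(II)(KK(IK)I)
  →4  II
  →5  I

Term B:
  start: K(II(KI)(IK(II)))(K(KI)(SS(IK))(IS(IS)(KI(II))))
  →1  II(KI)(IK(II))
  →2  I(KI)(IK(II))
  →3  KI(IK(II))
  →4  I

Answer: SAME — A ⇓ I, B ⇓ I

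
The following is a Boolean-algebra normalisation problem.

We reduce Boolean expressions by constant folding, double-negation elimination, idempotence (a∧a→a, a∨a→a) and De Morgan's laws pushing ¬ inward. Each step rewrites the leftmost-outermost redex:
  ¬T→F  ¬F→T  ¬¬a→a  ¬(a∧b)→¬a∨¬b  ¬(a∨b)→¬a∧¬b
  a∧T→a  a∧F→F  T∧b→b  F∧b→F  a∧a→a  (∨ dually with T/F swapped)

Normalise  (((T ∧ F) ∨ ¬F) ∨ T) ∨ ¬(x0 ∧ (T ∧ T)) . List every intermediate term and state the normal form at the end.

  start: (((T ∧ F) ∨ ¬F) ∨ T) ∨ ¬(x0 ∧ (T ∧ T))
  →1  T ∨ ¬(x0 ∧ (T ∧ T))
  →2  T

Answer: normal form = T  (in 2 steps)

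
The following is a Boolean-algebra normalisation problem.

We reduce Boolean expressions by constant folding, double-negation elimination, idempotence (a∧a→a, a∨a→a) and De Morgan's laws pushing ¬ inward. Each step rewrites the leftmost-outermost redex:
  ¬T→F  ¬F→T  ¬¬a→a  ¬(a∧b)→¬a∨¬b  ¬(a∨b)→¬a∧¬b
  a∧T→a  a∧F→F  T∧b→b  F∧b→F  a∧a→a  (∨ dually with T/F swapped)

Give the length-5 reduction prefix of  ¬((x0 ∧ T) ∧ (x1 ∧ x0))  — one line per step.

Answer: after 5 steps: ¬x0 ∨ (¬x1 ∨ ¬x0)

Reduction:
  start: ¬((x0 ∧ T) ∧ (x1 ∧ x0))
  →1  ¬(x0 ∧ T) ∨ ¬(x1 ∧ x0)
  →2  (¬x0 ∨ ¬T) ∨ ¬(x1 ∧ x0)
  →3  (¬x0 ∨ F) ∨ ¬(x1 ∧ x0)
  →4  ¬x0 ∨ ¬(x1 ∧ x0)
  →5  ¬x0 ∨ (¬x1 ∨ ¬x0)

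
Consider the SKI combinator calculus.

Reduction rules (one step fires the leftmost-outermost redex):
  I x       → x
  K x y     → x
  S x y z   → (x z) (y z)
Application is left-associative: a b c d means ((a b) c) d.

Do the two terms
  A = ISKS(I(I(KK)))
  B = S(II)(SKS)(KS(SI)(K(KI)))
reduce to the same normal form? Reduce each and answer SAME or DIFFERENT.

Term A:
  start: ISKS(I(I(KK)))
  step 1: SKS(I(I(KK)))
  step 2: K(I(I(KK)))(S(I(I(KK))))
  step 3: I(I(KK))
  step 4: I(KK)
  step 5: KK

Term B:
  start: S(II)(SKS)(KS(SI)(K(KI)))
  step 1: II(KS(SI)(K(KI)))(SKS(KS(SI)(K(KI))))
  step 2: I(KS(SI)(K(KI)))(SKS(KS(SI)(K(KI))))
  step 3: KS(SI)(K(KI))(SKS(KS(SI)(K(KI))))
  step 4: S(K(KI))(SKS(KS(SI)(K(KI))))
  step 5: S(K(KI))(K(KS(SI)(K(KI)))(S(KS(SI)(K(KI)))))
  step 6: S(K(KI))(KS(SI)(K(KI)))
  step 7: S(K(KI))(S(K(KI)))

Answer: DIFFERENT — A ⇓ KK, B ⇓ S(K(KI))(S(K(KI)))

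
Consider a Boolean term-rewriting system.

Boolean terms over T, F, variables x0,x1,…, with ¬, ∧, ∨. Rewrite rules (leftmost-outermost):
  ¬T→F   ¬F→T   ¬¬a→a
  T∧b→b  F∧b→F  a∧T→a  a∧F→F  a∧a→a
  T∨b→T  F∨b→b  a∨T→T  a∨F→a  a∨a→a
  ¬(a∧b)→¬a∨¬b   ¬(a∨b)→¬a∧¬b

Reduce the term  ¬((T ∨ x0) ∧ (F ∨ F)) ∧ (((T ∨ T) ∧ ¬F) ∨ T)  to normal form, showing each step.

Answer: normal form = T  (in 10 steps)

Derivation:
  start: ¬((T ∨ x0) ∧ (F ∨ F)) ∧ (((T ∨ T) ∧ ¬F) ∨ T)
  [1] (¬(T ∨ x0) ∨ ¬(F ∨ F)) ∧ (((T ∨ T) ∧ ¬F) ∨ T)
  [2] ((¬T ∧ ¬x0) ∨ ¬(F ∨ F)) ∧ (((T ∨ T) ∧ ¬F) ∨ T)
  [3] ((F ∧ ¬x0) ∨ ¬(F ∨ F)) ∧ (((T ∨ T) ∧ ¬F) ∨ T)
  [4] (F ∨ ¬(F ∨ F)) ∧ (((T ∨ T) ∧ ¬F) ∨ T)
  [5] ¬(F ∨ F) ∧ (((T ∨ T) ∧ ¬F) ∨ T)
  [6] (¬F ∧ ¬F) ∧ (((T ∨ T) ∧ ¬F) ∨ T)
  [7] ¬F ∧ (((T ∨ T) ∧ ¬F) ∨ T)
  [8] T ∧ (((T ∨ T) ∧ ¬F) ∨ T)
  [9] ((T ∨ T) ∧ ¬F) ∨ T
  [10] T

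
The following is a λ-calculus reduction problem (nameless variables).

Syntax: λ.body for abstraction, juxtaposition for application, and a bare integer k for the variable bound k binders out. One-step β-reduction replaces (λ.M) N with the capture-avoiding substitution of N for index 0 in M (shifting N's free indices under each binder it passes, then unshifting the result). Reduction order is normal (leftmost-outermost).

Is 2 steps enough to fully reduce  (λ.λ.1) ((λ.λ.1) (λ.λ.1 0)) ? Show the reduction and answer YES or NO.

  start: (λ.λ.1) ((λ.λ.1) (λ.λ.1 0))
  →1  λ.(λ.λ.1) (λ.λ.1 0)
  →2  λ.λ.λ.λ.1 0

Answer: YES — reaches normal form λ.λ.λ.λ.1 0 in 2 ≤ 2 steps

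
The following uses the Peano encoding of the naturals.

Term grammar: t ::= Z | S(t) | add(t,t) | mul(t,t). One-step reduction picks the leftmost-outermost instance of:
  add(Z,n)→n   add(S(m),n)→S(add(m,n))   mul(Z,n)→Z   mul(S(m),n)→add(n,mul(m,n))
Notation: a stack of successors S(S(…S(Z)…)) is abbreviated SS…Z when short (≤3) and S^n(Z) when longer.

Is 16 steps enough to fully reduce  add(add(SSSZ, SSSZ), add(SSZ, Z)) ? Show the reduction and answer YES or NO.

Answer: YES — reaches normal form S^8(Z) in 14 ≤ 16 steps

Derivation:
  start: add(add(SSSZ, SSSZ), add(SSZ, Z))
  [1] add(S(add(SSZ, SSSZ)), add(SSZ, Z))
  [2] S(add(add(SSZ, SSSZ), add(SSZ, Z)))
  [3] S(add(S(add(SZ, SSSZ)), add(SSZ, Z)))
  [4] S(S(add(add(SZ, SSSZ), add(SSZ, Z))))
  [5] S(S(add(S(add(Z, SSSZ)), add(SSZ, Z))))
  [6] S(S(S(add(add(Z, SSSZ), add(SSZ, Z)))))
  [7] S(S(S(add(SSSZ, add(SSZ, Z)))))
  [8] S(S(S(S(add(SSZ, add(SSZ, Z))))))
  [9] S(S(S(S(S(add(SZ, add(SSZ, Z)))))))
  [10] S(S(S(S(S(S(add(Z, add(SSZ, Z))))))))
  [11] S(S(S(S(S(S(add(SSZ, Z)))))))
  [12] S(S(S(S(S(S(S(add(SZ, Z))))))))
  [13] S(S(S(S(S(S(S(S(add(Z, Z)))))))))
  [14] S^8(Z)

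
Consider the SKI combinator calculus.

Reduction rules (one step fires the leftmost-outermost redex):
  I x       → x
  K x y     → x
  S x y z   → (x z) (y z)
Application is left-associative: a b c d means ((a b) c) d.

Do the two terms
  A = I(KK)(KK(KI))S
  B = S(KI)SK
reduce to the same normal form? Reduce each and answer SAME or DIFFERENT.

Term A:
  start: I(KK)(KK(KI))S
  →1  KK(KK(KI))S
  →2  KS

Term B:
  start: S(KI)SK
  →1  KIK(SK)
  →2  I(SK)
  →3  SK

Answer: DIFFERENT — A ⇓ KS, B ⇓ SK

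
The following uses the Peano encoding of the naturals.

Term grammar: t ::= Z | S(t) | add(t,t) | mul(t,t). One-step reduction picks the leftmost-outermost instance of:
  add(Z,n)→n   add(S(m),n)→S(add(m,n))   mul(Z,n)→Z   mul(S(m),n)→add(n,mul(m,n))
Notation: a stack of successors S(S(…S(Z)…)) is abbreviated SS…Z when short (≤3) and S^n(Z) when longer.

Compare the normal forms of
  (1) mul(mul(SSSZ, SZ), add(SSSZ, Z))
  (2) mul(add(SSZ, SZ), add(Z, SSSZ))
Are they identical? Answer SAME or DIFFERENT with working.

Term A:
  start: mul(mul(SSSZ, SZ), add(SSSZ, Z))
  →1  mul(add(SZ, mul(SSZ, SZ)), add(SSSZ, Z))
  →2  mul(S(add(Z, mul(SSZ, SZ))), add(SSSZ, Z))
  →3  add(add(SSSZ, Z), mul(add(Z, mul(SSZ, SZ)), add(SSSZ, Z)))
  →4  add(S(add(SSZ, Z)), mul(add(Z, mul(SSZ, SZ)), add(SSSZ, Z)))
  →5  S(add(add(SSZ, Z), mul(add(Z, mul(SSZ, SZ)), add(SSSZ, Z))))
  →6  S(add(S(add(SZ, Z)), mul(add(Z, mul(SSZ, SZ)), add(SSSZ, Z))))
  →7  S(S(add(add(SZ, Z), mul(add(Z, mul(SSZ, SZ)), add(SSSZ, Z)))))
  →8  S(S(add(S(add(Z, Z)), mul(add(Z, mul(SSZ, SZ)), add(SSSZ, Z)))))
  →9  S(S(S(add(add(Z, Z), mul(add(Z, mul(SSZ, SZ)), add(SSSZ, Z))))))
  →10  S(S(S(add(Z, mul(add(Z, mul(SSZ, SZ)), add(SSSZ, Z))))))
  →11  S(S(S(mul(add(Z, mul(SSZ, SZ)), add(SSSZ, Z)))))
  →12  S(S(S(mul(mul(SSZ, SZ), add(SSSZ, Z)))))
  →13  S(S(S(mul(add(SZ, mul(SZ, SZ)), add(SSSZ, Z)))))
  →14  S(S(S(mul(S(add(Z, mul(SZ, SZ))), add(SSSZ, Z)))))
  →15  S(S(S(add(add(SSSZ, Z), mul(add(Z, mul(SZ, SZ)), add(SSSZ, Z))))))
  →16  S(S(S(add(S(add(SSZ, Z)), mul(add(Z, mul(SZ, SZ)), add(SSSZ, Z))))))
  →17  S(S(S(S(add(add(SSZ, Z), mul(add(Z, mul(SZ, SZ)), add(SSSZ, Z)))))))
  →18  S(S(S(S(add(S(add(SZ, Z)), mul(add(Z, mul(SZ, SZ)), add(SSSZ, Z)))))))
  →19  S(S(S(S(S(add(add(SZ, Z), mul(add(Z, mul(SZ, SZ)), add(SSSZ, Z))))))))
  →20  S(S(S(S(S(add(S(add(Z, Z)), mul(add(Z, mul(SZ, SZ)), add(SSSZ, Z))))))))
  →21  S(S(S(S(S(S(add(add(Z, Z), mul(add(Z, mul(SZ, SZ)), add(SSSZ, Z)))))))))
  →22  S(S(S(S(S(S(add(Z, mul(add(Z, mul(SZ, SZ)), add(SSSZ, Z)))))))))
  →23  S(S(S(S(S(S(mul(add(Z, mul(SZ, SZ)), add(SSSZ, Z))))))))
  →24  S(S(S(S(S(S(mul(mul(SZ, SZ), add(SSSZ, Z))))))))
  →25  S(S(S(S(S(S(mul(add(SZ, mul(Z, SZ)), add(SSSZ, Z))))))))
  →26  S(S(S(S(S(S(mul(S(add(Z, mul(Z, SZ))), add(SSSZ, Z))))))))
  →27  S(S(S(S(S(S(add(add(SSSZ, Z), mul(add(Z, mul(Z, SZ)), add(SSSZ, Z)))))))))
  →28  S(S(S(S(S(S(add(S(add(SSZ, Z)), mul(add(Z, mul(Z, SZ)), add(SSSZ, Z)))))))))
  →29  S(S(S(S(S(S(S(add(add(SSZ, Z), mul(add(Z, mul(Z, SZ)), add(SSSZ, Z))))))))))
  →30  S(S(S(S(S(S(S(add(S(add(SZ, Z)), mul(add(Z, mul(Z, SZ)), add(SSSZ, Z))))))))))
  →31  S(S(S(S(S(S(S(S(add(add(SZ, Z), mul(add(Z, mul(Z, SZ)), add(SSSZ, Z)))))))))))
  →32  S(S(S(S(S(S(S(S(add(S(add(Z, Z)), mul(add(Z, mul(Z, SZ)), add(SSSZ, Z)))))))))))
  →33  S(S(S(S(S(S(S(S(S(add(add(Z, Z), mul(add(Z, mul(Z, SZ)), add(SSSZ, Z))))))))))))
  →34  S(S(S(S(S(S(S(S(S(add(Z, mul(add(Z, mul(Z, SZ)), add(SSSZ, Z))))))))))))
  →35  S(S(S(S(S(S(S(S(S(mul(add(Z, mul(Z, SZ)), add(SSSZ, Z)))))))))))
  →36  S(S(S(S(S(S(S(S(S(mul(mul(Z, SZ), add(SSSZ, Z)))))))))))
  →37  S(S(S(S(S(S(S(S(S(mul(Z, add(SSSZ, Z)))))))))))
  →38  S^9(Z)

Term B:
  start: mul(add(SSZ, SZ), add(Z, SSSZ))
  →1  mul(S(add(SZ, SZ)), add(Z, SSSZ))
  →2  add(add(Z, SSSZ), mul(add(SZ, SZ), add(Z, SSSZ)))
  →3  add(SSSZ, mul(add(SZ, SZ), add(Z, SSSZ)))
  →4  S(add(SSZ, mul(add(SZ, SZ), add(Z, SSSZ))))
  →5  S(S(add(SZ, mul(add(SZ, SZ), add(Z, SSSZ)))))
  →6  S(S(S(add(Z, mul(add(SZ, SZ), add(Z, SSSZ))))))
  →7  S(S(S(mul(add(SZ, SZ), add(Z, SSSZ)))))
  →8  S(S(S(mul(S(add(Z, SZ)), add(Z, SSSZ)))))
  →9  S(S(S(add(add(Z, SSSZ), mul(add(Z, SZ), add(Z, SSSZ))))))
  →10  S(S(S(add(SSSZ, mul(add(Z, SZ), add(Z, SSSZ))))))
  →11  S(S(S(S(add(SSZ, mul(add(Z, SZ), add(Z, SSSZ)))))))
  →12  S(S(S(S(S(add(SZ, mul(add(Z, SZ), add(Z, SSSZ))))))))
  →13  S(S(S(S(S(S(add(Z, mul(add(Z, SZ), add(Z, SSSZ)))))))))
  →14  S(S(S(S(S(S(mul(add(Z, SZ), add(Z, SSSZ))))))))
  →15  S(S(S(S(S(S(mul(SZ, add(Z, SSSZ))))))))
  →16  S(S(S(S(S(S(add(add(Z, SSSZ), mul(Z, add(Z, SSSZ)))))))))
  →17  S(S(S(S(S(S(add(SSSZ, mul(Z, add(Z, SSSZ)))))))))
  →18  S(S(S(S(S(S(S(add(SSZ, mul(Z, add(Z, SSSZ))))))))))
  →19  S(S(S(S(S(S(S(S(add(SZ, mul(Z, add(Z, SSSZ)))))))))))
  →20  S(S(S(S(S(S(S(S(S(add(Z, mul(Z, add(Z, SSSZ))))))))))))
  →21  S(S(S(S(S(S(S(S(S(mul(Z, add(Z, SSSZ)))))))))))
  →22  S^9(Z)

Answer: SAME — A ⇓ S^9(Z), B ⇓ S^9(Z)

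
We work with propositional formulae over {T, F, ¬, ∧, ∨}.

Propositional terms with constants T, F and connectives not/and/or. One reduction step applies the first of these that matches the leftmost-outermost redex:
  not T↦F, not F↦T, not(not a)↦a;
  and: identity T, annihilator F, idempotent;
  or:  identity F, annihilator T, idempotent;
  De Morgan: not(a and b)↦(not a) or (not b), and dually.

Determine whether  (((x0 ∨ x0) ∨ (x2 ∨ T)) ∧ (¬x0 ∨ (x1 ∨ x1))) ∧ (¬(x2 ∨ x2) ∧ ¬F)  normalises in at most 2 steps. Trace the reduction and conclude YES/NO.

Answer: NO — after 2 steps the term is ((x0 ∨ T) ∧ (¬x0 ∨ (x1 ∨ x1))) ∧ (¬(x2 ∨ x2) ∧ ¬F), not yet normal

Reduction:
  start: (((x0 ∨ x0) ∨ (x2 ∨ T)) ∧ (¬x0 ∨ (x1 ∨ x1))) ∧ (¬(x2 ∨ x2) ∧ ¬F)
  [1] ((x0 ∨ (x2 ∨ T)) ∧ (¬x0 ∨ (x1 ∨ x1))) ∧ (¬(x2 ∨ x2) ∧ ¬F)
  [2] ((x0 ∨ T) ∧ (¬x0 ∨ (x1 ∨ x1))) ∧ (¬(x2 ∨ x2) ∧ ¬F)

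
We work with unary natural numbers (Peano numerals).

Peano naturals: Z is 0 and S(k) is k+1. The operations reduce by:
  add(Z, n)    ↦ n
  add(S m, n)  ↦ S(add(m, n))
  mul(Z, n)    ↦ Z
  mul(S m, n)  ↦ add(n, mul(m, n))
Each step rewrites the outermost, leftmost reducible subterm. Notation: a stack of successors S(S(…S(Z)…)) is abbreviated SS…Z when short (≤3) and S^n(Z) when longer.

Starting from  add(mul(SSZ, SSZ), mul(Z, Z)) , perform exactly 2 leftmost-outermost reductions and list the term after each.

  start: add(mul(SSZ, SSZ), mul(Z, Z))
  [1] add(add(SSZ, mul(SZ, SSZ)), mul(Z, Z))
  [2] add(S(add(SZ, mul(SZ, SSZ))), mul(Z, Z))

Answer: after 2 steps: add(S(add(SZ, mul(SZ, SSZ))), mul(Z, Z))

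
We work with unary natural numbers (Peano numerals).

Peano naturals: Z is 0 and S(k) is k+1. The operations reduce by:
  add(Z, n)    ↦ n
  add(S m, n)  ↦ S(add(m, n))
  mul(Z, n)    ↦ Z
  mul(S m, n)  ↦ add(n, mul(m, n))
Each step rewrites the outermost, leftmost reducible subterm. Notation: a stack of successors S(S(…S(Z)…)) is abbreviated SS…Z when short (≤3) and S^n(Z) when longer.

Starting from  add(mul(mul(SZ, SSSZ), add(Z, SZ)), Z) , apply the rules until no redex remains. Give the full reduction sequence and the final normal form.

Answer: normal form = SSSZ  (in 23 steps)

Reduction:
  start: add(mul(mul(SZ, SSSZ), add(Z, SZ)), Z)
  step 1: add(mul(add(SSSZ, mul(Z, SSSZ)), add(Z, SZ)), Z)
  step 2: add(mul(S(add(SSZ, mul(Z, SSSZ))), add(Z, SZ)), Z)
  step 3: add(add(add(Z, SZ), mul(add(SSZ, mul(Z, SSSZ)), add(Z, SZ))), Z)
  step 4: add(add(SZ, mul(add(SSZ, mul(Z, SSSZ)), add(Z, SZ))), Z)
  step 5: add(S(add(Z, mul(add(SSZ, mul(Z, SSSZ)), add(Z, SZ)))), Z)
  step 6: S(add(add(Z, mul(add(SSZ, mul(Z, SSSZ)), add(Z, SZ))), Z))
  step 7: S(add(mul(add(SSZ, mul(Z, SSSZ)), add(Z, SZ)), Z))
  step 8: S(add(mul(S(add(SZ, mul(Z, SSSZ))), add(Z, SZ)), Z))
  step 9: S(add(add(add(Z, SZ), mul(add(SZ, mul(Z, SSSZ)), add(Z, SZ))), Z))
  step 10: S(add(add(SZ, mul(add(SZ, mul(Z, SSSZ)), add(Z, SZ))), Z))
  step 11: S(add(S(add(Z, mul(add(SZ, mul(Z, SSSZ)), add(Z, SZ)))), Z))
  step 12: S(S(add(add(Z, mul(add(SZ, mul(Z, SSSZ)), add(Z, SZ))), Z)))
  step 13: S(S(add(mul(add(SZ, mul(Z, SSSZ)), add(Z, SZ)), Z)))
  step 14: S(S(add(mul(S(add(Z, mul(Z, SSSZ))), add(Z, SZ)), Z)))
  step 15: S(S(add(add(add(Z, SZ), mul(add(Z, mul(Z, SSSZ)), add(Z, SZ))), Z)))
  step 16: S(S(add(add(SZ, mul(add(Z, mul(Z, SSSZ)), add(Z, SZ))), Z)))
  step 17: S(S(add(S(add(Z, mul(add(Z, mul(Z, SSSZ)), add(Z, SZ)))), Z)))
  step 18: S(S(S(add(add(Z, mul(add(Z, mul(Z, SSSZ)), add(Z, SZ))), Z))))
  step 19: S(S(S(add(mul(add(Z, mul(Z, SSSZ)), add(Z, SZ)), Z))))
  step 20: S(S(S(add(mul(mul(Z, SSSZ), add(Z, SZ)), Z))))
  step 21: S(S(S(add(mul(Z, add(Z, SZ)), Z))))
  step 22: S(S(S(add(Z, Z))))
  step 23: SSSZ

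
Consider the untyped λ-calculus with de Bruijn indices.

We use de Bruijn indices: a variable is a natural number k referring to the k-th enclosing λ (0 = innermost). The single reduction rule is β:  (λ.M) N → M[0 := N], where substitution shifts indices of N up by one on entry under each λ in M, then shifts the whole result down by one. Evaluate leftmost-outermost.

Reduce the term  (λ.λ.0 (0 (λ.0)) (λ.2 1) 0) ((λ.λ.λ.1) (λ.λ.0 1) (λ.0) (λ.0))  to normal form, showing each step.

  start: (λ.λ.0 (0 (λ.0)) (λ.2 1) 0) ((λ.λ.λ.1) (λ.λ.0 1) (λ.0) (λ.0))
  →1  λ.0 (0 (λ.0)) (λ.(λ.λ.λ.1) (λ.λ.0 1) (λ.0) (λ.0) 1) 0
  →2  λ.0 (0 (λ.0)) (λ.(λ.λ.1) (λ.0) (λ.0) 1) 0
  →3  λ.0 (0 (λ.0)) (λ.(λ.λ.0) (λ.0) 1) 0
  →4  λ.0 (0 (λ.0)) (λ.(λ.0) 1) 0
  →5  λ.0 (0 (λ.0)) (λ.1) 0

Answer: normal form = λ.0 (0 (λ.0)) (λ.1) 0  (in 5 steps)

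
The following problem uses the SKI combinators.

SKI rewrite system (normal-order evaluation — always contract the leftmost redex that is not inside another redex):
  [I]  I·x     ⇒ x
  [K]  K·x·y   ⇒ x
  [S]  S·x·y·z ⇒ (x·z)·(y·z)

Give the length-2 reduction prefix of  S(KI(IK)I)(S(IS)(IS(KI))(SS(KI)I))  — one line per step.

  start: S(KI(IK)I)(S(IS)(IS(KI))(SS(KI)I))
  step 1: S(II)(S(IS)(IS(KI))(SS(KI)I))
  step 2: SI(S(IS)(IS(KI))(SS(KI)I))

Answer: after 2 steps: SI(S(IS)(IS(KI))(SS(KI)I))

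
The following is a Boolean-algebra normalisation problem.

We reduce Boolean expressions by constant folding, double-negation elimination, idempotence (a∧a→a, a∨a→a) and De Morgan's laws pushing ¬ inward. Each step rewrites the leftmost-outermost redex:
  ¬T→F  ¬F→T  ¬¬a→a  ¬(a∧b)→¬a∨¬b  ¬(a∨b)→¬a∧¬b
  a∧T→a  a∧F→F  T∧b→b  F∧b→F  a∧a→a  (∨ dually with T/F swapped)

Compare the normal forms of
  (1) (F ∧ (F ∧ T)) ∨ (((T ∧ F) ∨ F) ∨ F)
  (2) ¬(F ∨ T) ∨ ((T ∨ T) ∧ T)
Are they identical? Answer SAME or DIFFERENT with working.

Term A:
  start: (F ∧ (F ∧ T)) ∨ (((T ∧ F) ∨ F) ∨ F)
  [1] F ∨ (((T ∧ F) ∨ F) ∨ F)
  [2] ((T ∧ F) ∨ F) ∨ F
  [3] (T ∧ F) ∨ F
  [4] T ∧ F
  [5] F

Term B:
  start: ¬(F ∨ T) ∨ ((T ∨ T) ∧ T)
  [1] (¬F ∧ ¬T) ∨ ((T ∨ T) ∧ T)
  [2] (T ∧ ¬T) ∨ ((T ∨ T) ∧ T)
  [3] ¬T ∨ ((T ∨ T) ∧ T)
  [4] F ∨ ((T ∨ T) ∧ T)
  [5] (T ∨ T) ∧ T
  [6] T ∨ T
  [7] T

Answer: DIFFERENT — A ⇓ F, B ⇓ T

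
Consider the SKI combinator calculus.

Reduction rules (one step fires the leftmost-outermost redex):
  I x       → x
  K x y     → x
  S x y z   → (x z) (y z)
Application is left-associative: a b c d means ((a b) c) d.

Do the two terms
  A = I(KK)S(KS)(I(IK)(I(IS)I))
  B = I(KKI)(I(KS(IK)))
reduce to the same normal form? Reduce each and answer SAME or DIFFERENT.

Answer: SAME — A ⇓ KS, B ⇓ KS

Derivation:
Term A:
  start: I(KK)S(KS)(I(IK)(I(IS)I))
  step 1: KKS(KS)(I(IK)(I(IS)I))
  step 2: K(KS)(I(IK)(I(IS)I))
  step 3: KS

Term B:
  start: I(KKI)(I(KS(IK)))
  step 1: KKI(I(KS(IK)))
  step 2: K(I(KS(IK)))
  step 3: K(KS(IK))
  step 4: KS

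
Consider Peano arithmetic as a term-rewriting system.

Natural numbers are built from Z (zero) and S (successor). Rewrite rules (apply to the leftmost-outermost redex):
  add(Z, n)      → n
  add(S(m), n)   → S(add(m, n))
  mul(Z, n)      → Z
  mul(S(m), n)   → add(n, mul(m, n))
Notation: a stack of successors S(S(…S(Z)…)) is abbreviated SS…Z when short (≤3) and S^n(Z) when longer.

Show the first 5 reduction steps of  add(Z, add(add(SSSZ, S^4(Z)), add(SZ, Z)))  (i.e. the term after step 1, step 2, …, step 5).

  start: add(Z, add(add(SSSZ, S^4(Z)), add(SZ, Z)))
  step 1: add(add(SSSZ, S^4(Z)), add(SZ, Z))
  step 2: add(S(add(SSZ, S^4(Z))), add(SZ, Z))
  step 3: S(add(add(SSZ, S^4(Z)), add(SZ, Z)))
  step 4: S(add(S(add(SZ, S^4(Z))), add(SZ, Z)))
  step 5: S(S(add(add(SZ, S^4(Z)), add(SZ, Z))))

Answer: after 5 steps: S(S(add(add(SZ, S^4(Z)), add(SZ, Z))))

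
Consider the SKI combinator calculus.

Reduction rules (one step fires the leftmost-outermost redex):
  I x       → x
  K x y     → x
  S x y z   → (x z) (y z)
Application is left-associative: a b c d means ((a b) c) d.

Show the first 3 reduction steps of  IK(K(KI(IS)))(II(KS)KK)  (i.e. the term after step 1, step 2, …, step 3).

Answer: after 3 steps: KI

Reduction:
  start: IK(K(KI(IS)))(II(KS)KK)
  [1] K(K(KI(IS)))(II(KS)KK)
  [2] K(KI(IS))
  [3] KI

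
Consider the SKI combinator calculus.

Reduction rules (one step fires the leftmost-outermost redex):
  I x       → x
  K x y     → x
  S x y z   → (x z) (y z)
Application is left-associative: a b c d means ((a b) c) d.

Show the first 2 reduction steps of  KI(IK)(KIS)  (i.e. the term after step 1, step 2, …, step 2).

  start: KI(IK)(KIS)
  →1  I(KIS)
  →2  KIS

Answer: after 2 steps: KIS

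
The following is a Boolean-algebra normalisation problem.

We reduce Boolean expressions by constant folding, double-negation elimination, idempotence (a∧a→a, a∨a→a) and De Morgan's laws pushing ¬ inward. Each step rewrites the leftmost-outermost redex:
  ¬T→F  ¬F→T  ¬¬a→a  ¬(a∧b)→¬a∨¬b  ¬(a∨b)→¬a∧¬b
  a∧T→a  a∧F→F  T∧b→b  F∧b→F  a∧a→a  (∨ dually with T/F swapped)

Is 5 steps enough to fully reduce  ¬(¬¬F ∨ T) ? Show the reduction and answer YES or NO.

  start: ¬(¬¬F ∨ T)
  [1] ¬¬¬F ∧ ¬T
  [2] ¬F ∧ ¬T
  [3] T ∧ ¬T
  [4] ¬T
  [5] F

Answer: YES — reaches normal form F in 5 ≤ 5 steps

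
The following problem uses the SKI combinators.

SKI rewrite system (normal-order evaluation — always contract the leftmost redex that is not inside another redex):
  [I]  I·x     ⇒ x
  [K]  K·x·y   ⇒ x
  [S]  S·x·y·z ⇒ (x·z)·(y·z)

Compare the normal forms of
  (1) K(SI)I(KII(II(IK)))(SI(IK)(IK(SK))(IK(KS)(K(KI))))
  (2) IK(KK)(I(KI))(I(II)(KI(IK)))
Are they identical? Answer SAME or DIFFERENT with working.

Answer: DIFFERENT — A ⇓ K(SK(KS)), B ⇓ K

Derivation:
Term A:
  start: K(SI)I(KII(II(IK)))(SI(IK)(IK(SK))(IK(KS)(K(KI))))
  [1] SI(KII(II(IK)))(SI(IK)(IK(SK))(IK(KS)(K(KI))))
  [2] I(SI(IK)(IK(SK))(IK(KS)(K(KI))))(KII(II(IK))(SI(IK)(IK(SK))(IK(KS)(K(KI)))))
  [3] SI(IK)(IK(SK))(IK(KS)(K(KI)))(KII(II(IK))(SI(IK)(IK(SK))(IK(KS)(K(KI)))))
  [4] I(IK(SK))(IK(IK(SK)))(IK(KS)(K(KI)))(KII(II(IK))(SI(IK)(IK(SK))(IK(KS)(K(KI)))))
  [5] IK(SK)(IK(IK(SK)))(IK(KS)(K(KI)))(KII(II(IK))(SI(IK)(IK(SK))(IK(KS)(K(KI)))))
  [6] K(SK)(IK(IK(SK)))(IK(KS)(K(KI)))(KII(II(IK))(SI(IK)(IK(SK))(IK(KS)(K(KI)))))
  [7] SK(IK(KS)(K(KI)))(KII(II(IK))(SI(IK)(IK(SK))(IK(KS)(K(KI)))))
  [8] K(KII(II(IK))(SI(IK)(IK(SK))(IK(KS)(K(KI)))))(IK(KS)(K(KI))(KII(II(IK))(SI(IK)(IK(SK))(IK(KS)(K(KI))))))
  [9] KII(II(IK))(SI(IK)(IK(SK))(IK(KS)(K(KI))))
  [10] I(II(IK))(SI(IK)(IK(SK))(IK(KS)(K(KI))))
  [11] II(IK)(SI(IK)(IK(SK))(IK(KS)(K(KI))))
  [12] I(IK)(SI(IK)(IK(SK))(IK(KS)(K(KI))))
  [13] IK(SI(IK)(IK(SK))(IK(KS)(K(KI))))
  [14] K(SI(IK)(IK(SK))(IK(KS)(K(KI))))
  [15] K(I(IK(SK))(IK(IK(SK)))(IK(KS)(K(KI))))
  [16] K(IK(SK)(IK(IK(SK)))(IK(KS)(K(KI))))
  [17] K(K(SK)(IK(IK(SK)))(IK(KS)(K(KI))))
  [18] K(SK(IK(KS)(K(KI))))
  [19] K(SK(K(KS)(K(KI))))
  [20] K(SK(KS))

Term B:
  start: IK(KK)(I(KI))(I(II)(KI(IK)))
  [1] K(KK)(I(KI))(I(II)(KI(IK)))
  [2] KK(I(II)(KI(IK)))
  [3] K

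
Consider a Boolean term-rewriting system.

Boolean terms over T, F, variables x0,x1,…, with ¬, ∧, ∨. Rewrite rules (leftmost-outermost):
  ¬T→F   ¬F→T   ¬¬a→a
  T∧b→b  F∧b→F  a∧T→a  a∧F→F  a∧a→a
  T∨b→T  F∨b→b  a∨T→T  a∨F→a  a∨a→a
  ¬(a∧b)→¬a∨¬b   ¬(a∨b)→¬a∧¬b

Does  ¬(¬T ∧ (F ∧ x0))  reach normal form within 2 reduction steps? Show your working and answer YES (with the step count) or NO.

Answer: NO — after 2 steps the term is T ∨ ¬(F ∧ x0), not yet normal

Working:
  start: ¬(¬T ∧ (F ∧ x0))
  →1  ¬¬T ∨ ¬(F ∧ x0)
  →2  T ∨ ¬(F ∧ x0)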